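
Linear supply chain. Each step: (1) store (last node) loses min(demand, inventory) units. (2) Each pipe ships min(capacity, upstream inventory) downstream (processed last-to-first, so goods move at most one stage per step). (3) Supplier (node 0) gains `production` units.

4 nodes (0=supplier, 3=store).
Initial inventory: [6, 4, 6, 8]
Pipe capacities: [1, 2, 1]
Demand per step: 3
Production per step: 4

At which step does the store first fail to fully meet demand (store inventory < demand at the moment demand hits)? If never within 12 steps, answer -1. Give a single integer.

Step 1: demand=3,sold=3 ship[2->3]=1 ship[1->2]=2 ship[0->1]=1 prod=4 -> [9 3 7 6]
Step 2: demand=3,sold=3 ship[2->3]=1 ship[1->2]=2 ship[0->1]=1 prod=4 -> [12 2 8 4]
Step 3: demand=3,sold=3 ship[2->3]=1 ship[1->2]=2 ship[0->1]=1 prod=4 -> [15 1 9 2]
Step 4: demand=3,sold=2 ship[2->3]=1 ship[1->2]=1 ship[0->1]=1 prod=4 -> [18 1 9 1]
Step 5: demand=3,sold=1 ship[2->3]=1 ship[1->2]=1 ship[0->1]=1 prod=4 -> [21 1 9 1]
Step 6: demand=3,sold=1 ship[2->3]=1 ship[1->2]=1 ship[0->1]=1 prod=4 -> [24 1 9 1]
Step 7: demand=3,sold=1 ship[2->3]=1 ship[1->2]=1 ship[0->1]=1 prod=4 -> [27 1 9 1]
Step 8: demand=3,sold=1 ship[2->3]=1 ship[1->2]=1 ship[0->1]=1 prod=4 -> [30 1 9 1]
Step 9: demand=3,sold=1 ship[2->3]=1 ship[1->2]=1 ship[0->1]=1 prod=4 -> [33 1 9 1]
Step 10: demand=3,sold=1 ship[2->3]=1 ship[1->2]=1 ship[0->1]=1 prod=4 -> [36 1 9 1]
Step 11: demand=3,sold=1 ship[2->3]=1 ship[1->2]=1 ship[0->1]=1 prod=4 -> [39 1 9 1]
Step 12: demand=3,sold=1 ship[2->3]=1 ship[1->2]=1 ship[0->1]=1 prod=4 -> [42 1 9 1]
First stockout at step 4

4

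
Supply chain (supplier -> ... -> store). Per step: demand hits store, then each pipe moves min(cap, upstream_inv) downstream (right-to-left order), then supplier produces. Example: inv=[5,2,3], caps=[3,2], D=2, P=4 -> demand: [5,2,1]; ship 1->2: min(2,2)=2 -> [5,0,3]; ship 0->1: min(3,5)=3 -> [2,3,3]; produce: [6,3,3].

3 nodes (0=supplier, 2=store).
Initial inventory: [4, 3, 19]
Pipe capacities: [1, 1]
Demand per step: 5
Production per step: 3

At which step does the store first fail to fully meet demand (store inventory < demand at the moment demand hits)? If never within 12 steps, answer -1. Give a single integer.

Step 1: demand=5,sold=5 ship[1->2]=1 ship[0->1]=1 prod=3 -> [6 3 15]
Step 2: demand=5,sold=5 ship[1->2]=1 ship[0->1]=1 prod=3 -> [8 3 11]
Step 3: demand=5,sold=5 ship[1->2]=1 ship[0->1]=1 prod=3 -> [10 3 7]
Step 4: demand=5,sold=5 ship[1->2]=1 ship[0->1]=1 prod=3 -> [12 3 3]
Step 5: demand=5,sold=3 ship[1->2]=1 ship[0->1]=1 prod=3 -> [14 3 1]
Step 6: demand=5,sold=1 ship[1->2]=1 ship[0->1]=1 prod=3 -> [16 3 1]
Step 7: demand=5,sold=1 ship[1->2]=1 ship[0->1]=1 prod=3 -> [18 3 1]
Step 8: demand=5,sold=1 ship[1->2]=1 ship[0->1]=1 prod=3 -> [20 3 1]
Step 9: demand=5,sold=1 ship[1->2]=1 ship[0->1]=1 prod=3 -> [22 3 1]
Step 10: demand=5,sold=1 ship[1->2]=1 ship[0->1]=1 prod=3 -> [24 3 1]
Step 11: demand=5,sold=1 ship[1->2]=1 ship[0->1]=1 prod=3 -> [26 3 1]
Step 12: demand=5,sold=1 ship[1->2]=1 ship[0->1]=1 prod=3 -> [28 3 1]
First stockout at step 5

5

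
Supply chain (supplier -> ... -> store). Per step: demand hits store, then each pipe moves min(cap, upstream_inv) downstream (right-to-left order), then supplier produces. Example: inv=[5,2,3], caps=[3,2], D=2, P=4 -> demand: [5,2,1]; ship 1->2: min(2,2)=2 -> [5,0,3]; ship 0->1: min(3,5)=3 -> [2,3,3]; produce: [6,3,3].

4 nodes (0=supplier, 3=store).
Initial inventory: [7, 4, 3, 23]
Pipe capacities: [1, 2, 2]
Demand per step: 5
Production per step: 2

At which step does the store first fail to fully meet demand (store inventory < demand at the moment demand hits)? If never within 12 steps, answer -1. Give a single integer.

Step 1: demand=5,sold=5 ship[2->3]=2 ship[1->2]=2 ship[0->1]=1 prod=2 -> [8 3 3 20]
Step 2: demand=5,sold=5 ship[2->3]=2 ship[1->2]=2 ship[0->1]=1 prod=2 -> [9 2 3 17]
Step 3: demand=5,sold=5 ship[2->3]=2 ship[1->2]=2 ship[0->1]=1 prod=2 -> [10 1 3 14]
Step 4: demand=5,sold=5 ship[2->3]=2 ship[1->2]=1 ship[0->1]=1 prod=2 -> [11 1 2 11]
Step 5: demand=5,sold=5 ship[2->3]=2 ship[1->2]=1 ship[0->1]=1 prod=2 -> [12 1 1 8]
Step 6: demand=5,sold=5 ship[2->3]=1 ship[1->2]=1 ship[0->1]=1 prod=2 -> [13 1 1 4]
Step 7: demand=5,sold=4 ship[2->3]=1 ship[1->2]=1 ship[0->1]=1 prod=2 -> [14 1 1 1]
Step 8: demand=5,sold=1 ship[2->3]=1 ship[1->2]=1 ship[0->1]=1 prod=2 -> [15 1 1 1]
Step 9: demand=5,sold=1 ship[2->3]=1 ship[1->2]=1 ship[0->1]=1 prod=2 -> [16 1 1 1]
Step 10: demand=5,sold=1 ship[2->3]=1 ship[1->2]=1 ship[0->1]=1 prod=2 -> [17 1 1 1]
Step 11: demand=5,sold=1 ship[2->3]=1 ship[1->2]=1 ship[0->1]=1 prod=2 -> [18 1 1 1]
Step 12: demand=5,sold=1 ship[2->3]=1 ship[1->2]=1 ship[0->1]=1 prod=2 -> [19 1 1 1]
First stockout at step 7

7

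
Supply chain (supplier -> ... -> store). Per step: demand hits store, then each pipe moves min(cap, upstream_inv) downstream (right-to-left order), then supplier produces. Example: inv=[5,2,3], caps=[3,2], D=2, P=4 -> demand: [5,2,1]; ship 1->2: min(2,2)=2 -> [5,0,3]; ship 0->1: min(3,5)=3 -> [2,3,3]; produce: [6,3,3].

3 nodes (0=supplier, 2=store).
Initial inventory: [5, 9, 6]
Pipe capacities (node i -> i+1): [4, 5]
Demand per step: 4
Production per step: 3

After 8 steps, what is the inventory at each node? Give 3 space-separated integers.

Step 1: demand=4,sold=4 ship[1->2]=5 ship[0->1]=4 prod=3 -> inv=[4 8 7]
Step 2: demand=4,sold=4 ship[1->2]=5 ship[0->1]=4 prod=3 -> inv=[3 7 8]
Step 3: demand=4,sold=4 ship[1->2]=5 ship[0->1]=3 prod=3 -> inv=[3 5 9]
Step 4: demand=4,sold=4 ship[1->2]=5 ship[0->1]=3 prod=3 -> inv=[3 3 10]
Step 5: demand=4,sold=4 ship[1->2]=3 ship[0->1]=3 prod=3 -> inv=[3 3 9]
Step 6: demand=4,sold=4 ship[1->2]=3 ship[0->1]=3 prod=3 -> inv=[3 3 8]
Step 7: demand=4,sold=4 ship[1->2]=3 ship[0->1]=3 prod=3 -> inv=[3 3 7]
Step 8: demand=4,sold=4 ship[1->2]=3 ship[0->1]=3 prod=3 -> inv=[3 3 6]

3 3 6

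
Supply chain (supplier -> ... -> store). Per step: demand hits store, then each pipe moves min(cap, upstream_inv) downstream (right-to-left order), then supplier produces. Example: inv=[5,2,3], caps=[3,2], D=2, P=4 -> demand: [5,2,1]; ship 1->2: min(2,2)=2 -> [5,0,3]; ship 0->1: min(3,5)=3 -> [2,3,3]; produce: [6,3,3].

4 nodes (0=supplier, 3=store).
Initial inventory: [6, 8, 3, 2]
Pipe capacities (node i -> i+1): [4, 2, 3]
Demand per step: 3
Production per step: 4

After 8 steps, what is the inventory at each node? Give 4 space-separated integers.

Step 1: demand=3,sold=2 ship[2->3]=3 ship[1->2]=2 ship[0->1]=4 prod=4 -> inv=[6 10 2 3]
Step 2: demand=3,sold=3 ship[2->3]=2 ship[1->2]=2 ship[0->1]=4 prod=4 -> inv=[6 12 2 2]
Step 3: demand=3,sold=2 ship[2->3]=2 ship[1->2]=2 ship[0->1]=4 prod=4 -> inv=[6 14 2 2]
Step 4: demand=3,sold=2 ship[2->3]=2 ship[1->2]=2 ship[0->1]=4 prod=4 -> inv=[6 16 2 2]
Step 5: demand=3,sold=2 ship[2->3]=2 ship[1->2]=2 ship[0->1]=4 prod=4 -> inv=[6 18 2 2]
Step 6: demand=3,sold=2 ship[2->3]=2 ship[1->2]=2 ship[0->1]=4 prod=4 -> inv=[6 20 2 2]
Step 7: demand=3,sold=2 ship[2->3]=2 ship[1->2]=2 ship[0->1]=4 prod=4 -> inv=[6 22 2 2]
Step 8: demand=3,sold=2 ship[2->3]=2 ship[1->2]=2 ship[0->1]=4 prod=4 -> inv=[6 24 2 2]

6 24 2 2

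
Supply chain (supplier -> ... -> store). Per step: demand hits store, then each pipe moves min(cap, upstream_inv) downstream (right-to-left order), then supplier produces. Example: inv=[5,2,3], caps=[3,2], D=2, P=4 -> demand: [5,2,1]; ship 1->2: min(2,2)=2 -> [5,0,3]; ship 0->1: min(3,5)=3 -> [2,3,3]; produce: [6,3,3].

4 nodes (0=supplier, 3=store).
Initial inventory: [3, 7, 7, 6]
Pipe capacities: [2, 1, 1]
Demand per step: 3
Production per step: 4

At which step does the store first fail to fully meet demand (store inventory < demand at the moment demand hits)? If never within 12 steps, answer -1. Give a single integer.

Step 1: demand=3,sold=3 ship[2->3]=1 ship[1->2]=1 ship[0->1]=2 prod=4 -> [5 8 7 4]
Step 2: demand=3,sold=3 ship[2->3]=1 ship[1->2]=1 ship[0->1]=2 prod=4 -> [7 9 7 2]
Step 3: demand=3,sold=2 ship[2->3]=1 ship[1->2]=1 ship[0->1]=2 prod=4 -> [9 10 7 1]
Step 4: demand=3,sold=1 ship[2->3]=1 ship[1->2]=1 ship[0->1]=2 prod=4 -> [11 11 7 1]
Step 5: demand=3,sold=1 ship[2->3]=1 ship[1->2]=1 ship[0->1]=2 prod=4 -> [13 12 7 1]
Step 6: demand=3,sold=1 ship[2->3]=1 ship[1->2]=1 ship[0->1]=2 prod=4 -> [15 13 7 1]
Step 7: demand=3,sold=1 ship[2->3]=1 ship[1->2]=1 ship[0->1]=2 prod=4 -> [17 14 7 1]
Step 8: demand=3,sold=1 ship[2->3]=1 ship[1->2]=1 ship[0->1]=2 prod=4 -> [19 15 7 1]
Step 9: demand=3,sold=1 ship[2->3]=1 ship[1->2]=1 ship[0->1]=2 prod=4 -> [21 16 7 1]
Step 10: demand=3,sold=1 ship[2->3]=1 ship[1->2]=1 ship[0->1]=2 prod=4 -> [23 17 7 1]
Step 11: demand=3,sold=1 ship[2->3]=1 ship[1->2]=1 ship[0->1]=2 prod=4 -> [25 18 7 1]
Step 12: demand=3,sold=1 ship[2->3]=1 ship[1->2]=1 ship[0->1]=2 prod=4 -> [27 19 7 1]
First stockout at step 3

3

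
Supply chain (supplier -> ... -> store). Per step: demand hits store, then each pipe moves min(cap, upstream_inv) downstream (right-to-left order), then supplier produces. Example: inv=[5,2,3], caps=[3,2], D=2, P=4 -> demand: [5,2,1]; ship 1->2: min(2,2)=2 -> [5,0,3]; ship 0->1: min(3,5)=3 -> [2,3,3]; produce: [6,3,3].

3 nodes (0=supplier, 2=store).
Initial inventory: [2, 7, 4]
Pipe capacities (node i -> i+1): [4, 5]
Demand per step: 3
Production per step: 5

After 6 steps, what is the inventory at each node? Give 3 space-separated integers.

Step 1: demand=3,sold=3 ship[1->2]=5 ship[0->1]=2 prod=5 -> inv=[5 4 6]
Step 2: demand=3,sold=3 ship[1->2]=4 ship[0->1]=4 prod=5 -> inv=[6 4 7]
Step 3: demand=3,sold=3 ship[1->2]=4 ship[0->1]=4 prod=5 -> inv=[7 4 8]
Step 4: demand=3,sold=3 ship[1->2]=4 ship[0->1]=4 prod=5 -> inv=[8 4 9]
Step 5: demand=3,sold=3 ship[1->2]=4 ship[0->1]=4 prod=5 -> inv=[9 4 10]
Step 6: demand=3,sold=3 ship[1->2]=4 ship[0->1]=4 prod=5 -> inv=[10 4 11]

10 4 11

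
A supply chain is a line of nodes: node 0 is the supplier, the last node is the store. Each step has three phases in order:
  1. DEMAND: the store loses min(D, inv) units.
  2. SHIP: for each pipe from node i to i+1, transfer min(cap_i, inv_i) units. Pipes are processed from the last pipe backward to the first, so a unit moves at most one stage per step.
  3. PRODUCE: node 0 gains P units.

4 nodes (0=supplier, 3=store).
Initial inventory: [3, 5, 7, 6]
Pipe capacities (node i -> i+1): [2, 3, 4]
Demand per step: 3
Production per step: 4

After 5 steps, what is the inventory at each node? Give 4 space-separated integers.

Step 1: demand=3,sold=3 ship[2->3]=4 ship[1->2]=3 ship[0->1]=2 prod=4 -> inv=[5 4 6 7]
Step 2: demand=3,sold=3 ship[2->3]=4 ship[1->2]=3 ship[0->1]=2 prod=4 -> inv=[7 3 5 8]
Step 3: demand=3,sold=3 ship[2->3]=4 ship[1->2]=3 ship[0->1]=2 prod=4 -> inv=[9 2 4 9]
Step 4: demand=3,sold=3 ship[2->3]=4 ship[1->2]=2 ship[0->1]=2 prod=4 -> inv=[11 2 2 10]
Step 5: demand=3,sold=3 ship[2->3]=2 ship[1->2]=2 ship[0->1]=2 prod=4 -> inv=[13 2 2 9]

13 2 2 9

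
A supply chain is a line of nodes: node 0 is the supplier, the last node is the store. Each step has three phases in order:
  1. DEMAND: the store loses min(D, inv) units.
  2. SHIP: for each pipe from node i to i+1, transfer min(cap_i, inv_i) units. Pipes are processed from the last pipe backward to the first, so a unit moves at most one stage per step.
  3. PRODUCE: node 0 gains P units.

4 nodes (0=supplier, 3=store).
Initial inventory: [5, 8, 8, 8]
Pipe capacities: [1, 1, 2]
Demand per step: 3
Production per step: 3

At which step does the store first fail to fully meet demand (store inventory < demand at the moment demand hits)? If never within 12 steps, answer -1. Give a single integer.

Step 1: demand=3,sold=3 ship[2->3]=2 ship[1->2]=1 ship[0->1]=1 prod=3 -> [7 8 7 7]
Step 2: demand=3,sold=3 ship[2->3]=2 ship[1->2]=1 ship[0->1]=1 prod=3 -> [9 8 6 6]
Step 3: demand=3,sold=3 ship[2->3]=2 ship[1->2]=1 ship[0->1]=1 prod=3 -> [11 8 5 5]
Step 4: demand=3,sold=3 ship[2->3]=2 ship[1->2]=1 ship[0->1]=1 prod=3 -> [13 8 4 4]
Step 5: demand=3,sold=3 ship[2->3]=2 ship[1->2]=1 ship[0->1]=1 prod=3 -> [15 8 3 3]
Step 6: demand=3,sold=3 ship[2->3]=2 ship[1->2]=1 ship[0->1]=1 prod=3 -> [17 8 2 2]
Step 7: demand=3,sold=2 ship[2->3]=2 ship[1->2]=1 ship[0->1]=1 prod=3 -> [19 8 1 2]
Step 8: demand=3,sold=2 ship[2->3]=1 ship[1->2]=1 ship[0->1]=1 prod=3 -> [21 8 1 1]
Step 9: demand=3,sold=1 ship[2->3]=1 ship[1->2]=1 ship[0->1]=1 prod=3 -> [23 8 1 1]
Step 10: demand=3,sold=1 ship[2->3]=1 ship[1->2]=1 ship[0->1]=1 prod=3 -> [25 8 1 1]
Step 11: demand=3,sold=1 ship[2->3]=1 ship[1->2]=1 ship[0->1]=1 prod=3 -> [27 8 1 1]
Step 12: demand=3,sold=1 ship[2->3]=1 ship[1->2]=1 ship[0->1]=1 prod=3 -> [29 8 1 1]
First stockout at step 7

7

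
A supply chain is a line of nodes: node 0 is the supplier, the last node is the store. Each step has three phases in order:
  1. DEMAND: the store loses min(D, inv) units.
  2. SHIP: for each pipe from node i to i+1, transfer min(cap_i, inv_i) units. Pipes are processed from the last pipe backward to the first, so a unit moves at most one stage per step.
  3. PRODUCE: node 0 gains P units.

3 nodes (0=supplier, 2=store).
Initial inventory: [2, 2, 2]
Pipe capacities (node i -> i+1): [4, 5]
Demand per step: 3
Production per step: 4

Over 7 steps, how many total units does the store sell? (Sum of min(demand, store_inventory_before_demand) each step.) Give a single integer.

Answer: 18

Derivation:
Step 1: sold=2 (running total=2) -> [4 2 2]
Step 2: sold=2 (running total=4) -> [4 4 2]
Step 3: sold=2 (running total=6) -> [4 4 4]
Step 4: sold=3 (running total=9) -> [4 4 5]
Step 5: sold=3 (running total=12) -> [4 4 6]
Step 6: sold=3 (running total=15) -> [4 4 7]
Step 7: sold=3 (running total=18) -> [4 4 8]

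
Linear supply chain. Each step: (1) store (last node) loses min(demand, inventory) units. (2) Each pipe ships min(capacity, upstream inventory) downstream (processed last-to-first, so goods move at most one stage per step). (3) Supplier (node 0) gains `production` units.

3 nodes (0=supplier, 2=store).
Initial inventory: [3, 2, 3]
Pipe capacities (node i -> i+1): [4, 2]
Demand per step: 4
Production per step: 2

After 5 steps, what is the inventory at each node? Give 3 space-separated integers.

Step 1: demand=4,sold=3 ship[1->2]=2 ship[0->1]=3 prod=2 -> inv=[2 3 2]
Step 2: demand=4,sold=2 ship[1->2]=2 ship[0->1]=2 prod=2 -> inv=[2 3 2]
Step 3: demand=4,sold=2 ship[1->2]=2 ship[0->1]=2 prod=2 -> inv=[2 3 2]
Step 4: demand=4,sold=2 ship[1->2]=2 ship[0->1]=2 prod=2 -> inv=[2 3 2]
Step 5: demand=4,sold=2 ship[1->2]=2 ship[0->1]=2 prod=2 -> inv=[2 3 2]

2 3 2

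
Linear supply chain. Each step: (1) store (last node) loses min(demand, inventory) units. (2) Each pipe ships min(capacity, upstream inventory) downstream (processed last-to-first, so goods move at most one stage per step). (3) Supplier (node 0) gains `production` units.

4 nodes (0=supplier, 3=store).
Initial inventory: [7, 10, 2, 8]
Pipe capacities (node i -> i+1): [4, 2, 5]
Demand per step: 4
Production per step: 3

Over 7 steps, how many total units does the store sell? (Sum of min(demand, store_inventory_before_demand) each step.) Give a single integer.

Answer: 20

Derivation:
Step 1: sold=4 (running total=4) -> [6 12 2 6]
Step 2: sold=4 (running total=8) -> [5 14 2 4]
Step 3: sold=4 (running total=12) -> [4 16 2 2]
Step 4: sold=2 (running total=14) -> [3 18 2 2]
Step 5: sold=2 (running total=16) -> [3 19 2 2]
Step 6: sold=2 (running total=18) -> [3 20 2 2]
Step 7: sold=2 (running total=20) -> [3 21 2 2]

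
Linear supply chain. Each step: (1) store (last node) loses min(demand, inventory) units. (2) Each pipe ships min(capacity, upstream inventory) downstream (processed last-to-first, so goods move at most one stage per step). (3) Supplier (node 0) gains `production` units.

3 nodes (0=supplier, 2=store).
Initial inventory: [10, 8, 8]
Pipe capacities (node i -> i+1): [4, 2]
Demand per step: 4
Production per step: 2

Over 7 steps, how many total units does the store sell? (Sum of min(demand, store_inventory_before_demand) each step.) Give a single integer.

Step 1: sold=4 (running total=4) -> [8 10 6]
Step 2: sold=4 (running total=8) -> [6 12 4]
Step 3: sold=4 (running total=12) -> [4 14 2]
Step 4: sold=2 (running total=14) -> [2 16 2]
Step 5: sold=2 (running total=16) -> [2 16 2]
Step 6: sold=2 (running total=18) -> [2 16 2]
Step 7: sold=2 (running total=20) -> [2 16 2]

Answer: 20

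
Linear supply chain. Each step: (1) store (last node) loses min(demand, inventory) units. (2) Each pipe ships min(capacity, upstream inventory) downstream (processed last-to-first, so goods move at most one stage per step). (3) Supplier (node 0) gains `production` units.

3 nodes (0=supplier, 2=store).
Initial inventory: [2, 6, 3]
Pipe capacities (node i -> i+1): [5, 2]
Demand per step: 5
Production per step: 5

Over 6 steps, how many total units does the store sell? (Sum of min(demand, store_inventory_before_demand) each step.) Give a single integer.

Answer: 13

Derivation:
Step 1: sold=3 (running total=3) -> [5 6 2]
Step 2: sold=2 (running total=5) -> [5 9 2]
Step 3: sold=2 (running total=7) -> [5 12 2]
Step 4: sold=2 (running total=9) -> [5 15 2]
Step 5: sold=2 (running total=11) -> [5 18 2]
Step 6: sold=2 (running total=13) -> [5 21 2]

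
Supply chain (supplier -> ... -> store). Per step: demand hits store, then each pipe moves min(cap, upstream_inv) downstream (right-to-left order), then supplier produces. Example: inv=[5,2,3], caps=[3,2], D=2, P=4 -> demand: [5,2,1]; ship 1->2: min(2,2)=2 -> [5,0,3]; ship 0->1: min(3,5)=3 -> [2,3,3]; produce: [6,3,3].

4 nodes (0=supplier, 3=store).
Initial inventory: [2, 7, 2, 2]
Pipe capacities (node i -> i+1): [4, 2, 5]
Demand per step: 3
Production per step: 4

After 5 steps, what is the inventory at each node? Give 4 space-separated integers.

Step 1: demand=3,sold=2 ship[2->3]=2 ship[1->2]=2 ship[0->1]=2 prod=4 -> inv=[4 7 2 2]
Step 2: demand=3,sold=2 ship[2->3]=2 ship[1->2]=2 ship[0->1]=4 prod=4 -> inv=[4 9 2 2]
Step 3: demand=3,sold=2 ship[2->3]=2 ship[1->2]=2 ship[0->1]=4 prod=4 -> inv=[4 11 2 2]
Step 4: demand=3,sold=2 ship[2->3]=2 ship[1->2]=2 ship[0->1]=4 prod=4 -> inv=[4 13 2 2]
Step 5: demand=3,sold=2 ship[2->3]=2 ship[1->2]=2 ship[0->1]=4 prod=4 -> inv=[4 15 2 2]

4 15 2 2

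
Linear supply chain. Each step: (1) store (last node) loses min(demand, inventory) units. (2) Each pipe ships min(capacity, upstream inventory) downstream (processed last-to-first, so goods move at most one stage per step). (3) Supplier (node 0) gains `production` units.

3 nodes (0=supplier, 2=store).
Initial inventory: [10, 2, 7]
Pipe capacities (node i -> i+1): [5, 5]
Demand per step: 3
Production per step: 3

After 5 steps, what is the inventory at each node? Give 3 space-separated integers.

Step 1: demand=3,sold=3 ship[1->2]=2 ship[0->1]=5 prod=3 -> inv=[8 5 6]
Step 2: demand=3,sold=3 ship[1->2]=5 ship[0->1]=5 prod=3 -> inv=[6 5 8]
Step 3: demand=3,sold=3 ship[1->2]=5 ship[0->1]=5 prod=3 -> inv=[4 5 10]
Step 4: demand=3,sold=3 ship[1->2]=5 ship[0->1]=4 prod=3 -> inv=[3 4 12]
Step 5: demand=3,sold=3 ship[1->2]=4 ship[0->1]=3 prod=3 -> inv=[3 3 13]

3 3 13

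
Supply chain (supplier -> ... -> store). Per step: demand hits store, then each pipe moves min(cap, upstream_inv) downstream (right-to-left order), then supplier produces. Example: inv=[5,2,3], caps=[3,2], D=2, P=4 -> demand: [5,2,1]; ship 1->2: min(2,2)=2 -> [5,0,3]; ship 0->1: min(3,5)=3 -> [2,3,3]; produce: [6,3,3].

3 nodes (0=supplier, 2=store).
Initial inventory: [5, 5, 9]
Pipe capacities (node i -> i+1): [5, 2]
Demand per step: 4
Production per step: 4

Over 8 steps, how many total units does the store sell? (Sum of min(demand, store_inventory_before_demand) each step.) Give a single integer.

Step 1: sold=4 (running total=4) -> [4 8 7]
Step 2: sold=4 (running total=8) -> [4 10 5]
Step 3: sold=4 (running total=12) -> [4 12 3]
Step 4: sold=3 (running total=15) -> [4 14 2]
Step 5: sold=2 (running total=17) -> [4 16 2]
Step 6: sold=2 (running total=19) -> [4 18 2]
Step 7: sold=2 (running total=21) -> [4 20 2]
Step 8: sold=2 (running total=23) -> [4 22 2]

Answer: 23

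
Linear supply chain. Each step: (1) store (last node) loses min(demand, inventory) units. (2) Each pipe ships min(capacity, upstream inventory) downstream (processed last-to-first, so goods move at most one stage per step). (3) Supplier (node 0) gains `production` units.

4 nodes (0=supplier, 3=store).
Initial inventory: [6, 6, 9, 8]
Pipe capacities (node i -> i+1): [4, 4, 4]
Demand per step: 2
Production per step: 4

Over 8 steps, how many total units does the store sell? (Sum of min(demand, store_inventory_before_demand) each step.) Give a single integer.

Answer: 16

Derivation:
Step 1: sold=2 (running total=2) -> [6 6 9 10]
Step 2: sold=2 (running total=4) -> [6 6 9 12]
Step 3: sold=2 (running total=6) -> [6 6 9 14]
Step 4: sold=2 (running total=8) -> [6 6 9 16]
Step 5: sold=2 (running total=10) -> [6 6 9 18]
Step 6: sold=2 (running total=12) -> [6 6 9 20]
Step 7: sold=2 (running total=14) -> [6 6 9 22]
Step 8: sold=2 (running total=16) -> [6 6 9 24]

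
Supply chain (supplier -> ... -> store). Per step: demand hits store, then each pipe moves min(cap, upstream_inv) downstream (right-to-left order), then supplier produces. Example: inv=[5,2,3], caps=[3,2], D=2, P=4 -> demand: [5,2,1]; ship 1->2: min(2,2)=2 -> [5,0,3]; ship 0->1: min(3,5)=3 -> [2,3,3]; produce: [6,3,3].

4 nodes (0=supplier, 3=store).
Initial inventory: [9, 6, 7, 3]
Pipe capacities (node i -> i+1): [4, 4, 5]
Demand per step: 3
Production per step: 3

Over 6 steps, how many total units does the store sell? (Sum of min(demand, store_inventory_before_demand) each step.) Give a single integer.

Answer: 18

Derivation:
Step 1: sold=3 (running total=3) -> [8 6 6 5]
Step 2: sold=3 (running total=6) -> [7 6 5 7]
Step 3: sold=3 (running total=9) -> [6 6 4 9]
Step 4: sold=3 (running total=12) -> [5 6 4 10]
Step 5: sold=3 (running total=15) -> [4 6 4 11]
Step 6: sold=3 (running total=18) -> [3 6 4 12]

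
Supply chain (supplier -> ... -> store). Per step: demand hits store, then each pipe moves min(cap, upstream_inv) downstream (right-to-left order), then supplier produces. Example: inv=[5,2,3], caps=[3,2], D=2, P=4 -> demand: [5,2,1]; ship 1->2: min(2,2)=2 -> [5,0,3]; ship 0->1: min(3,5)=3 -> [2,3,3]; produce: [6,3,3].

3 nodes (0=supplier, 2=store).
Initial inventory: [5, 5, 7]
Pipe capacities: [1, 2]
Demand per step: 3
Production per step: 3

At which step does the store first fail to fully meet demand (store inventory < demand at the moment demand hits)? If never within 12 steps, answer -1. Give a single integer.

Step 1: demand=3,sold=3 ship[1->2]=2 ship[0->1]=1 prod=3 -> [7 4 6]
Step 2: demand=3,sold=3 ship[1->2]=2 ship[0->1]=1 prod=3 -> [9 3 5]
Step 3: demand=3,sold=3 ship[1->2]=2 ship[0->1]=1 prod=3 -> [11 2 4]
Step 4: demand=3,sold=3 ship[1->2]=2 ship[0->1]=1 prod=3 -> [13 1 3]
Step 5: demand=3,sold=3 ship[1->2]=1 ship[0->1]=1 prod=3 -> [15 1 1]
Step 6: demand=3,sold=1 ship[1->2]=1 ship[0->1]=1 prod=3 -> [17 1 1]
Step 7: demand=3,sold=1 ship[1->2]=1 ship[0->1]=1 prod=3 -> [19 1 1]
Step 8: demand=3,sold=1 ship[1->2]=1 ship[0->1]=1 prod=3 -> [21 1 1]
Step 9: demand=3,sold=1 ship[1->2]=1 ship[0->1]=1 prod=3 -> [23 1 1]
Step 10: demand=3,sold=1 ship[1->2]=1 ship[0->1]=1 prod=3 -> [25 1 1]
Step 11: demand=3,sold=1 ship[1->2]=1 ship[0->1]=1 prod=3 -> [27 1 1]
Step 12: demand=3,sold=1 ship[1->2]=1 ship[0->1]=1 prod=3 -> [29 1 1]
First stockout at step 6

6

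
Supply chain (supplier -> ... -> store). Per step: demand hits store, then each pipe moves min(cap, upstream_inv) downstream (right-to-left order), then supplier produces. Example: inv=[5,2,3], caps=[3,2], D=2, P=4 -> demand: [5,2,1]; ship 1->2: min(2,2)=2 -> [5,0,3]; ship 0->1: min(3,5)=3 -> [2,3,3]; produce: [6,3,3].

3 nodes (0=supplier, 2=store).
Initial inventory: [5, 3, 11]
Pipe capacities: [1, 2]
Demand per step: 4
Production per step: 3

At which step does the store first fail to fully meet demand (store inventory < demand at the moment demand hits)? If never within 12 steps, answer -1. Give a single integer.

Step 1: demand=4,sold=4 ship[1->2]=2 ship[0->1]=1 prod=3 -> [7 2 9]
Step 2: demand=4,sold=4 ship[1->2]=2 ship[0->1]=1 prod=3 -> [9 1 7]
Step 3: demand=4,sold=4 ship[1->2]=1 ship[0->1]=1 prod=3 -> [11 1 4]
Step 4: demand=4,sold=4 ship[1->2]=1 ship[0->1]=1 prod=3 -> [13 1 1]
Step 5: demand=4,sold=1 ship[1->2]=1 ship[0->1]=1 prod=3 -> [15 1 1]
Step 6: demand=4,sold=1 ship[1->2]=1 ship[0->1]=1 prod=3 -> [17 1 1]
Step 7: demand=4,sold=1 ship[1->2]=1 ship[0->1]=1 prod=3 -> [19 1 1]
Step 8: demand=4,sold=1 ship[1->2]=1 ship[0->1]=1 prod=3 -> [21 1 1]
Step 9: demand=4,sold=1 ship[1->2]=1 ship[0->1]=1 prod=3 -> [23 1 1]
Step 10: demand=4,sold=1 ship[1->2]=1 ship[0->1]=1 prod=3 -> [25 1 1]
Step 11: demand=4,sold=1 ship[1->2]=1 ship[0->1]=1 prod=3 -> [27 1 1]
Step 12: demand=4,sold=1 ship[1->2]=1 ship[0->1]=1 prod=3 -> [29 1 1]
First stockout at step 5

5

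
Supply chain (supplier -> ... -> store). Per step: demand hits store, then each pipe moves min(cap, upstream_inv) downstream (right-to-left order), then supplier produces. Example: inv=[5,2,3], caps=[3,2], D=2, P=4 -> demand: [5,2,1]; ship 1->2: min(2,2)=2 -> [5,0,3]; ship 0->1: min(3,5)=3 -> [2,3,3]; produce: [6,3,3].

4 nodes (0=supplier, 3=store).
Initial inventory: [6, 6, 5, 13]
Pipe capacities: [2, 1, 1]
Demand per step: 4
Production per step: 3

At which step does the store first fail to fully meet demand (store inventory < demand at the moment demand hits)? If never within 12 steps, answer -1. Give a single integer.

Step 1: demand=4,sold=4 ship[2->3]=1 ship[1->2]=1 ship[0->1]=2 prod=3 -> [7 7 5 10]
Step 2: demand=4,sold=4 ship[2->3]=1 ship[1->2]=1 ship[0->1]=2 prod=3 -> [8 8 5 7]
Step 3: demand=4,sold=4 ship[2->3]=1 ship[1->2]=1 ship[0->1]=2 prod=3 -> [9 9 5 4]
Step 4: demand=4,sold=4 ship[2->3]=1 ship[1->2]=1 ship[0->1]=2 prod=3 -> [10 10 5 1]
Step 5: demand=4,sold=1 ship[2->3]=1 ship[1->2]=1 ship[0->1]=2 prod=3 -> [11 11 5 1]
Step 6: demand=4,sold=1 ship[2->3]=1 ship[1->2]=1 ship[0->1]=2 prod=3 -> [12 12 5 1]
Step 7: demand=4,sold=1 ship[2->3]=1 ship[1->2]=1 ship[0->1]=2 prod=3 -> [13 13 5 1]
Step 8: demand=4,sold=1 ship[2->3]=1 ship[1->2]=1 ship[0->1]=2 prod=3 -> [14 14 5 1]
Step 9: demand=4,sold=1 ship[2->3]=1 ship[1->2]=1 ship[0->1]=2 prod=3 -> [15 15 5 1]
Step 10: demand=4,sold=1 ship[2->3]=1 ship[1->2]=1 ship[0->1]=2 prod=3 -> [16 16 5 1]
Step 11: demand=4,sold=1 ship[2->3]=1 ship[1->2]=1 ship[0->1]=2 prod=3 -> [17 17 5 1]
Step 12: demand=4,sold=1 ship[2->3]=1 ship[1->2]=1 ship[0->1]=2 prod=3 -> [18 18 5 1]
First stockout at step 5

5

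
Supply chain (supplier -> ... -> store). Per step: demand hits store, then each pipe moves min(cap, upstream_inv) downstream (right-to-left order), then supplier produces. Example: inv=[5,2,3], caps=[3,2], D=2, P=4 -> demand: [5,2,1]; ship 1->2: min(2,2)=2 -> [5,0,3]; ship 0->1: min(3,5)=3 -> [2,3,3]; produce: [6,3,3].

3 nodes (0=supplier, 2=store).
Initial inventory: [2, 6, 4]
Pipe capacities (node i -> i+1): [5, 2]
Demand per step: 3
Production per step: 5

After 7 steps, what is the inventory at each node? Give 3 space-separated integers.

Step 1: demand=3,sold=3 ship[1->2]=2 ship[0->1]=2 prod=5 -> inv=[5 6 3]
Step 2: demand=3,sold=3 ship[1->2]=2 ship[0->1]=5 prod=5 -> inv=[5 9 2]
Step 3: demand=3,sold=2 ship[1->2]=2 ship[0->1]=5 prod=5 -> inv=[5 12 2]
Step 4: demand=3,sold=2 ship[1->2]=2 ship[0->1]=5 prod=5 -> inv=[5 15 2]
Step 5: demand=3,sold=2 ship[1->2]=2 ship[0->1]=5 prod=5 -> inv=[5 18 2]
Step 6: demand=3,sold=2 ship[1->2]=2 ship[0->1]=5 prod=5 -> inv=[5 21 2]
Step 7: demand=3,sold=2 ship[1->2]=2 ship[0->1]=5 prod=5 -> inv=[5 24 2]

5 24 2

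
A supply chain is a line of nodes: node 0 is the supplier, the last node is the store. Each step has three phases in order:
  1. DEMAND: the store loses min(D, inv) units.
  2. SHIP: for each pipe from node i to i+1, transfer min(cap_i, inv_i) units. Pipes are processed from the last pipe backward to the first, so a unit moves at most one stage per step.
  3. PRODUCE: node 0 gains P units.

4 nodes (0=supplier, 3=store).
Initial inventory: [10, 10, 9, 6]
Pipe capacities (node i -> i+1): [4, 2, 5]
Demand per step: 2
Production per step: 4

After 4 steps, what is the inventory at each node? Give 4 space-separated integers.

Step 1: demand=2,sold=2 ship[2->3]=5 ship[1->2]=2 ship[0->1]=4 prod=4 -> inv=[10 12 6 9]
Step 2: demand=2,sold=2 ship[2->3]=5 ship[1->2]=2 ship[0->1]=4 prod=4 -> inv=[10 14 3 12]
Step 3: demand=2,sold=2 ship[2->3]=3 ship[1->2]=2 ship[0->1]=4 prod=4 -> inv=[10 16 2 13]
Step 4: demand=2,sold=2 ship[2->3]=2 ship[1->2]=2 ship[0->1]=4 prod=4 -> inv=[10 18 2 13]

10 18 2 13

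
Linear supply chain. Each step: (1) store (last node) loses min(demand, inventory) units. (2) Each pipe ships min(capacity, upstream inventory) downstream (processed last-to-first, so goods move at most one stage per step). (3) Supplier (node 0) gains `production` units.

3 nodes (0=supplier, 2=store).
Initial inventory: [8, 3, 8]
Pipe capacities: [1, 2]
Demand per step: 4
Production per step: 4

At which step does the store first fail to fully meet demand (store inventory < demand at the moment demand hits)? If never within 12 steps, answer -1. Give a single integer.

Step 1: demand=4,sold=4 ship[1->2]=2 ship[0->1]=1 prod=4 -> [11 2 6]
Step 2: demand=4,sold=4 ship[1->2]=2 ship[0->1]=1 prod=4 -> [14 1 4]
Step 3: demand=4,sold=4 ship[1->2]=1 ship[0->1]=1 prod=4 -> [17 1 1]
Step 4: demand=4,sold=1 ship[1->2]=1 ship[0->1]=1 prod=4 -> [20 1 1]
Step 5: demand=4,sold=1 ship[1->2]=1 ship[0->1]=1 prod=4 -> [23 1 1]
Step 6: demand=4,sold=1 ship[1->2]=1 ship[0->1]=1 prod=4 -> [26 1 1]
Step 7: demand=4,sold=1 ship[1->2]=1 ship[0->1]=1 prod=4 -> [29 1 1]
Step 8: demand=4,sold=1 ship[1->2]=1 ship[0->1]=1 prod=4 -> [32 1 1]
Step 9: demand=4,sold=1 ship[1->2]=1 ship[0->1]=1 prod=4 -> [35 1 1]
Step 10: demand=4,sold=1 ship[1->2]=1 ship[0->1]=1 prod=4 -> [38 1 1]
Step 11: demand=4,sold=1 ship[1->2]=1 ship[0->1]=1 prod=4 -> [41 1 1]
Step 12: demand=4,sold=1 ship[1->2]=1 ship[0->1]=1 prod=4 -> [44 1 1]
First stockout at step 4

4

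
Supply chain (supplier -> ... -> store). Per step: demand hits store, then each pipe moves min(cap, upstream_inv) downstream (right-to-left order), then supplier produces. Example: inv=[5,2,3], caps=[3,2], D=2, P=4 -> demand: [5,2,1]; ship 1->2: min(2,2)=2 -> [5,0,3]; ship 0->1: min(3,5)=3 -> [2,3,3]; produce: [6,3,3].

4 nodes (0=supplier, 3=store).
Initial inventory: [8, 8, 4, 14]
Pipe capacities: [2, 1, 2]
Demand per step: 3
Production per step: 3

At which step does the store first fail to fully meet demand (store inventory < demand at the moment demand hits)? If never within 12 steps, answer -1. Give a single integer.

Step 1: demand=3,sold=3 ship[2->3]=2 ship[1->2]=1 ship[0->1]=2 prod=3 -> [9 9 3 13]
Step 2: demand=3,sold=3 ship[2->3]=2 ship[1->2]=1 ship[0->1]=2 prod=3 -> [10 10 2 12]
Step 3: demand=3,sold=3 ship[2->3]=2 ship[1->2]=1 ship[0->1]=2 prod=3 -> [11 11 1 11]
Step 4: demand=3,sold=3 ship[2->3]=1 ship[1->2]=1 ship[0->1]=2 prod=3 -> [12 12 1 9]
Step 5: demand=3,sold=3 ship[2->3]=1 ship[1->2]=1 ship[0->1]=2 prod=3 -> [13 13 1 7]
Step 6: demand=3,sold=3 ship[2->3]=1 ship[1->2]=1 ship[0->1]=2 prod=3 -> [14 14 1 5]
Step 7: demand=3,sold=3 ship[2->3]=1 ship[1->2]=1 ship[0->1]=2 prod=3 -> [15 15 1 3]
Step 8: demand=3,sold=3 ship[2->3]=1 ship[1->2]=1 ship[0->1]=2 prod=3 -> [16 16 1 1]
Step 9: demand=3,sold=1 ship[2->3]=1 ship[1->2]=1 ship[0->1]=2 prod=3 -> [17 17 1 1]
Step 10: demand=3,sold=1 ship[2->3]=1 ship[1->2]=1 ship[0->1]=2 prod=3 -> [18 18 1 1]
Step 11: demand=3,sold=1 ship[2->3]=1 ship[1->2]=1 ship[0->1]=2 prod=3 -> [19 19 1 1]
Step 12: demand=3,sold=1 ship[2->3]=1 ship[1->2]=1 ship[0->1]=2 prod=3 -> [20 20 1 1]
First stockout at step 9

9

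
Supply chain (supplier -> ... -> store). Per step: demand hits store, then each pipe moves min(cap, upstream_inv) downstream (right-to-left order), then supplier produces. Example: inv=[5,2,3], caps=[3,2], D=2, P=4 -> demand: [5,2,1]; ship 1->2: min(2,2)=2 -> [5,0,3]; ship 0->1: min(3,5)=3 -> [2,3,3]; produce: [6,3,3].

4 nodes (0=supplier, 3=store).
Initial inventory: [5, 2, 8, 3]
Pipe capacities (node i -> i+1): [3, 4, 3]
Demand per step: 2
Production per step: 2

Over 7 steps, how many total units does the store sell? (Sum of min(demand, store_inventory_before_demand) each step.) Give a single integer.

Answer: 14

Derivation:
Step 1: sold=2 (running total=2) -> [4 3 7 4]
Step 2: sold=2 (running total=4) -> [3 3 7 5]
Step 3: sold=2 (running total=6) -> [2 3 7 6]
Step 4: sold=2 (running total=8) -> [2 2 7 7]
Step 5: sold=2 (running total=10) -> [2 2 6 8]
Step 6: sold=2 (running total=12) -> [2 2 5 9]
Step 7: sold=2 (running total=14) -> [2 2 4 10]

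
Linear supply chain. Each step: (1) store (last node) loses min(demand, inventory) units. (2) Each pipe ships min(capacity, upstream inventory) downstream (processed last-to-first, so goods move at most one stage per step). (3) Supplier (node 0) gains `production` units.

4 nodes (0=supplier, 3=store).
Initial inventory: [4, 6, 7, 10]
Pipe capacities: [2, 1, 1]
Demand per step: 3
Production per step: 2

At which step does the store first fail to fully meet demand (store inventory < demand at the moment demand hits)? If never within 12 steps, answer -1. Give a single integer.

Step 1: demand=3,sold=3 ship[2->3]=1 ship[1->2]=1 ship[0->1]=2 prod=2 -> [4 7 7 8]
Step 2: demand=3,sold=3 ship[2->3]=1 ship[1->2]=1 ship[0->1]=2 prod=2 -> [4 8 7 6]
Step 3: demand=3,sold=3 ship[2->3]=1 ship[1->2]=1 ship[0->1]=2 prod=2 -> [4 9 7 4]
Step 4: demand=3,sold=3 ship[2->3]=1 ship[1->2]=1 ship[0->1]=2 prod=2 -> [4 10 7 2]
Step 5: demand=3,sold=2 ship[2->3]=1 ship[1->2]=1 ship[0->1]=2 prod=2 -> [4 11 7 1]
Step 6: demand=3,sold=1 ship[2->3]=1 ship[1->2]=1 ship[0->1]=2 prod=2 -> [4 12 7 1]
Step 7: demand=3,sold=1 ship[2->3]=1 ship[1->2]=1 ship[0->1]=2 prod=2 -> [4 13 7 1]
Step 8: demand=3,sold=1 ship[2->3]=1 ship[1->2]=1 ship[0->1]=2 prod=2 -> [4 14 7 1]
Step 9: demand=3,sold=1 ship[2->3]=1 ship[1->2]=1 ship[0->1]=2 prod=2 -> [4 15 7 1]
Step 10: demand=3,sold=1 ship[2->3]=1 ship[1->2]=1 ship[0->1]=2 prod=2 -> [4 16 7 1]
Step 11: demand=3,sold=1 ship[2->3]=1 ship[1->2]=1 ship[0->1]=2 prod=2 -> [4 17 7 1]
Step 12: demand=3,sold=1 ship[2->3]=1 ship[1->2]=1 ship[0->1]=2 prod=2 -> [4 18 7 1]
First stockout at step 5

5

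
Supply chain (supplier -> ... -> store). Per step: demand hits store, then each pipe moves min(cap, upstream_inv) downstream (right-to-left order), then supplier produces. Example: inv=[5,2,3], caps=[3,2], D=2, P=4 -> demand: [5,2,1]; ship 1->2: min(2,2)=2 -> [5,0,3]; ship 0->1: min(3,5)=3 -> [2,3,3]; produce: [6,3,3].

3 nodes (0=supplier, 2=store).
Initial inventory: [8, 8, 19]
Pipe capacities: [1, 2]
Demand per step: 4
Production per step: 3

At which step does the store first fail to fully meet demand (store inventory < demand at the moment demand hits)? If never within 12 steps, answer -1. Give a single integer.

Step 1: demand=4,sold=4 ship[1->2]=2 ship[0->1]=1 prod=3 -> [10 7 17]
Step 2: demand=4,sold=4 ship[1->2]=2 ship[0->1]=1 prod=3 -> [12 6 15]
Step 3: demand=4,sold=4 ship[1->2]=2 ship[0->1]=1 prod=3 -> [14 5 13]
Step 4: demand=4,sold=4 ship[1->2]=2 ship[0->1]=1 prod=3 -> [16 4 11]
Step 5: demand=4,sold=4 ship[1->2]=2 ship[0->1]=1 prod=3 -> [18 3 9]
Step 6: demand=4,sold=4 ship[1->2]=2 ship[0->1]=1 prod=3 -> [20 2 7]
Step 7: demand=4,sold=4 ship[1->2]=2 ship[0->1]=1 prod=3 -> [22 1 5]
Step 8: demand=4,sold=4 ship[1->2]=1 ship[0->1]=1 prod=3 -> [24 1 2]
Step 9: demand=4,sold=2 ship[1->2]=1 ship[0->1]=1 prod=3 -> [26 1 1]
Step 10: demand=4,sold=1 ship[1->2]=1 ship[0->1]=1 prod=3 -> [28 1 1]
Step 11: demand=4,sold=1 ship[1->2]=1 ship[0->1]=1 prod=3 -> [30 1 1]
Step 12: demand=4,sold=1 ship[1->2]=1 ship[0->1]=1 prod=3 -> [32 1 1]
First stockout at step 9

9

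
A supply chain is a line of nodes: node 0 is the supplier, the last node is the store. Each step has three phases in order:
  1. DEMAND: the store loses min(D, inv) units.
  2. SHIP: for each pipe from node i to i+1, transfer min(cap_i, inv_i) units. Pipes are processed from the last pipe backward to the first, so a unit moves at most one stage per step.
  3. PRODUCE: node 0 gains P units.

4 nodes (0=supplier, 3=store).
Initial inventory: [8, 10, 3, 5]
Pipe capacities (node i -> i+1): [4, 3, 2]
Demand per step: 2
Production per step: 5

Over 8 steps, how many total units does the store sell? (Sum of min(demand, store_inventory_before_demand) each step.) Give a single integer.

Step 1: sold=2 (running total=2) -> [9 11 4 5]
Step 2: sold=2 (running total=4) -> [10 12 5 5]
Step 3: sold=2 (running total=6) -> [11 13 6 5]
Step 4: sold=2 (running total=8) -> [12 14 7 5]
Step 5: sold=2 (running total=10) -> [13 15 8 5]
Step 6: sold=2 (running total=12) -> [14 16 9 5]
Step 7: sold=2 (running total=14) -> [15 17 10 5]
Step 8: sold=2 (running total=16) -> [16 18 11 5]

Answer: 16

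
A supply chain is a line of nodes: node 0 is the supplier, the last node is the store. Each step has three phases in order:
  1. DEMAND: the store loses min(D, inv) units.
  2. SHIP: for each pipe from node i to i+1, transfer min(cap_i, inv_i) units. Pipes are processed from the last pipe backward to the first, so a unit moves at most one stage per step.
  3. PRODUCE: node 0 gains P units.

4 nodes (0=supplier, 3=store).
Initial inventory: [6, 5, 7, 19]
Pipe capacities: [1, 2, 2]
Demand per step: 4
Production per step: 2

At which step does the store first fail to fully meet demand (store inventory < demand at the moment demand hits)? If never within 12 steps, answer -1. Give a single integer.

Step 1: demand=4,sold=4 ship[2->3]=2 ship[1->2]=2 ship[0->1]=1 prod=2 -> [7 4 7 17]
Step 2: demand=4,sold=4 ship[2->3]=2 ship[1->2]=2 ship[0->1]=1 prod=2 -> [8 3 7 15]
Step 3: demand=4,sold=4 ship[2->3]=2 ship[1->2]=2 ship[0->1]=1 prod=2 -> [9 2 7 13]
Step 4: demand=4,sold=4 ship[2->3]=2 ship[1->2]=2 ship[0->1]=1 prod=2 -> [10 1 7 11]
Step 5: demand=4,sold=4 ship[2->3]=2 ship[1->2]=1 ship[0->1]=1 prod=2 -> [11 1 6 9]
Step 6: demand=4,sold=4 ship[2->3]=2 ship[1->2]=1 ship[0->1]=1 prod=2 -> [12 1 5 7]
Step 7: demand=4,sold=4 ship[2->3]=2 ship[1->2]=1 ship[0->1]=1 prod=2 -> [13 1 4 5]
Step 8: demand=4,sold=4 ship[2->3]=2 ship[1->2]=1 ship[0->1]=1 prod=2 -> [14 1 3 3]
Step 9: demand=4,sold=3 ship[2->3]=2 ship[1->2]=1 ship[0->1]=1 prod=2 -> [15 1 2 2]
Step 10: demand=4,sold=2 ship[2->3]=2 ship[1->2]=1 ship[0->1]=1 prod=2 -> [16 1 1 2]
Step 11: demand=4,sold=2 ship[2->3]=1 ship[1->2]=1 ship[0->1]=1 prod=2 -> [17 1 1 1]
Step 12: demand=4,sold=1 ship[2->3]=1 ship[1->2]=1 ship[0->1]=1 prod=2 -> [18 1 1 1]
First stockout at step 9

9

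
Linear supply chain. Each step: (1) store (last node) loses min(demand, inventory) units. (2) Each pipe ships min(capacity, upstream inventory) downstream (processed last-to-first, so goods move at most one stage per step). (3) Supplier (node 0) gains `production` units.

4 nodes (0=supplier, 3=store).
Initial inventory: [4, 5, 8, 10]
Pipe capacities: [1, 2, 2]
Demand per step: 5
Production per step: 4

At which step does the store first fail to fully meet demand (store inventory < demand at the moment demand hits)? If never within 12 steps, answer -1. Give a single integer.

Step 1: demand=5,sold=5 ship[2->3]=2 ship[1->2]=2 ship[0->1]=1 prod=4 -> [7 4 8 7]
Step 2: demand=5,sold=5 ship[2->3]=2 ship[1->2]=2 ship[0->1]=1 prod=4 -> [10 3 8 4]
Step 3: demand=5,sold=4 ship[2->3]=2 ship[1->2]=2 ship[0->1]=1 prod=4 -> [13 2 8 2]
Step 4: demand=5,sold=2 ship[2->3]=2 ship[1->2]=2 ship[0->1]=1 prod=4 -> [16 1 8 2]
Step 5: demand=5,sold=2 ship[2->3]=2 ship[1->2]=1 ship[0->1]=1 prod=4 -> [19 1 7 2]
Step 6: demand=5,sold=2 ship[2->3]=2 ship[1->2]=1 ship[0->1]=1 prod=4 -> [22 1 6 2]
Step 7: demand=5,sold=2 ship[2->3]=2 ship[1->2]=1 ship[0->1]=1 prod=4 -> [25 1 5 2]
Step 8: demand=5,sold=2 ship[2->3]=2 ship[1->2]=1 ship[0->1]=1 prod=4 -> [28 1 4 2]
Step 9: demand=5,sold=2 ship[2->3]=2 ship[1->2]=1 ship[0->1]=1 prod=4 -> [31 1 3 2]
Step 10: demand=5,sold=2 ship[2->3]=2 ship[1->2]=1 ship[0->1]=1 prod=4 -> [34 1 2 2]
Step 11: demand=5,sold=2 ship[2->3]=2 ship[1->2]=1 ship[0->1]=1 prod=4 -> [37 1 1 2]
Step 12: demand=5,sold=2 ship[2->3]=1 ship[1->2]=1 ship[0->1]=1 prod=4 -> [40 1 1 1]
First stockout at step 3

3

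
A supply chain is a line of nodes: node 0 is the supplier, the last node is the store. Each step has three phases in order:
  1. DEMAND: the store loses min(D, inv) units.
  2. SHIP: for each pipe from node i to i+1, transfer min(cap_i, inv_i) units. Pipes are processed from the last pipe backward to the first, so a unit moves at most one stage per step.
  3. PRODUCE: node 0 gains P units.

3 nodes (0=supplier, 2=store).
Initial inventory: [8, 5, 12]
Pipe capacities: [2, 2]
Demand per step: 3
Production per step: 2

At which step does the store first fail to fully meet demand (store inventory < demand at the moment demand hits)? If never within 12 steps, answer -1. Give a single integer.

Step 1: demand=3,sold=3 ship[1->2]=2 ship[0->1]=2 prod=2 -> [8 5 11]
Step 2: demand=3,sold=3 ship[1->2]=2 ship[0->1]=2 prod=2 -> [8 5 10]
Step 3: demand=3,sold=3 ship[1->2]=2 ship[0->1]=2 prod=2 -> [8 5 9]
Step 4: demand=3,sold=3 ship[1->2]=2 ship[0->1]=2 prod=2 -> [8 5 8]
Step 5: demand=3,sold=3 ship[1->2]=2 ship[0->1]=2 prod=2 -> [8 5 7]
Step 6: demand=3,sold=3 ship[1->2]=2 ship[0->1]=2 prod=2 -> [8 5 6]
Step 7: demand=3,sold=3 ship[1->2]=2 ship[0->1]=2 prod=2 -> [8 5 5]
Step 8: demand=3,sold=3 ship[1->2]=2 ship[0->1]=2 prod=2 -> [8 5 4]
Step 9: demand=3,sold=3 ship[1->2]=2 ship[0->1]=2 prod=2 -> [8 5 3]
Step 10: demand=3,sold=3 ship[1->2]=2 ship[0->1]=2 prod=2 -> [8 5 2]
Step 11: demand=3,sold=2 ship[1->2]=2 ship[0->1]=2 prod=2 -> [8 5 2]
Step 12: demand=3,sold=2 ship[1->2]=2 ship[0->1]=2 prod=2 -> [8 5 2]
First stockout at step 11

11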